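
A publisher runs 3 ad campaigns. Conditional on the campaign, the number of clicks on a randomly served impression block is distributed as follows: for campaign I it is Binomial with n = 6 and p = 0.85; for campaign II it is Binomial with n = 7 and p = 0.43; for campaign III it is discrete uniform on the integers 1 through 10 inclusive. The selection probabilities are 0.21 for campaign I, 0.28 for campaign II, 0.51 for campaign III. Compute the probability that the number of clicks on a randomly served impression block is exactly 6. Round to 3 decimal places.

0.137

Conditional on each campaign, P(X = 6): I: 0.37715; II: 0.0252222; III: 0.1.
By total probability, P(X = 6) = 0.21·0.37715 + 0.28·0.0252222 + 0.51·0.1 = 0.137264.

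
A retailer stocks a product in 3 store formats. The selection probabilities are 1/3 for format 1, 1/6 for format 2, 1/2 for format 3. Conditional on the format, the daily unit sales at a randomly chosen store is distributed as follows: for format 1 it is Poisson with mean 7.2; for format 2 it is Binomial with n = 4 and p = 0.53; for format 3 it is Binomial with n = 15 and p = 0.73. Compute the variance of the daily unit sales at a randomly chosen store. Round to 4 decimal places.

14.3192

Per component, 1: μ=7.2, E[X²]=59.04; 2: μ=2.12, E[X²]=5.4908; 3: μ=10.95, E[X²]=122.859.
E[X] = 0.333333·7.2 + 0.166667·2.12 + 0.5·10.95 = 8.22833.
E[X²] = 0.333333·59.04 + 0.166667·5.4908 + 0.5·122.859 = 82.0246.
Var(X) = E[X²] − (E[X])² = 82.0246 − 67.7055 = 14.3192.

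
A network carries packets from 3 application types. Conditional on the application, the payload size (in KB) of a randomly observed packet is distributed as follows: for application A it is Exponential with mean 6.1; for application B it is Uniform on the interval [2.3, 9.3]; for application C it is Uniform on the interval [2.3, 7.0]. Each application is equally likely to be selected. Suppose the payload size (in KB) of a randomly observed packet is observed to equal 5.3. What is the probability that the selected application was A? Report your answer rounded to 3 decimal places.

Likelihoods f(5.3 | ·): A: 0.0687594; B: 0.142857; C: 0.212766.
Posterior ∝ prior × likelihood. Numerator for A: 0.333333·0.0687594 = 0.0229198.
Normalizing constant: 0.333333·0.0687594 + 0.333333·0.142857 + 0.333333·0.212766 = 0.141461.
P(A | observation) = 0.0229198 / 0.141461 = 0.162022.

0.162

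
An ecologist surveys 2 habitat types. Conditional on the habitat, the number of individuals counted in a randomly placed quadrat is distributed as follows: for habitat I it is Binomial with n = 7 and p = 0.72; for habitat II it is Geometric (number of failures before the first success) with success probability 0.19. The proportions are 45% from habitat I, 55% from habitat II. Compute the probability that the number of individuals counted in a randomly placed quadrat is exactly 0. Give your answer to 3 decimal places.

Conditional on each habitat, P(X = 0): I: 0.000134929; II: 0.19.
By total probability, P(X = 0) = 0.45·0.000134929 + 0.55·0.19 = 0.104561.

0.105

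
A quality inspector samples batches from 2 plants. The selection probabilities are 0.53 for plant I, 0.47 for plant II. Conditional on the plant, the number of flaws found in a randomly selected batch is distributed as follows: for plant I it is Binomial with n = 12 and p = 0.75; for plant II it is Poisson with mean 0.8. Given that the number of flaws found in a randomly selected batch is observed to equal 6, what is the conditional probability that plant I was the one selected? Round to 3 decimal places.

Likelihoods P(X=6 | ·): I: 0.0401495; II: 0.000163596.
Posterior ∝ prior × likelihood. Numerator for I: 0.53·0.0401495 = 0.0212792.
Normalizing constant: 0.53·0.0401495 + 0.47·0.000163596 = 0.0213561.
P(I | observation) = 0.0212792 / 0.0213561 = 0.9964.

0.996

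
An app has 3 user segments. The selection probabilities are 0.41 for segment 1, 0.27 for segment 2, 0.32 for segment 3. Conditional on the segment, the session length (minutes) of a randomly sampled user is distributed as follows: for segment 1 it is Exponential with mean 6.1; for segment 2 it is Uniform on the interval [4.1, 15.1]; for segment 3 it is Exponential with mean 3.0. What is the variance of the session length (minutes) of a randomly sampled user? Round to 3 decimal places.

Per component, 1: μ=6.1, E[X²]=74.42; 2: μ=9.6, E[X²]=102.243; 3: μ=3, E[X²]=18.
E[X] = 0.41·6.1 + 0.27·9.6 + 0.32·3 = 6.053.
E[X²] = 0.41·74.42 + 0.27·102.243 + 0.32·18 = 63.8779.
Var(X) = E[X²] − (E[X])² = 63.8779 − 36.6388 = 27.2391.

27.239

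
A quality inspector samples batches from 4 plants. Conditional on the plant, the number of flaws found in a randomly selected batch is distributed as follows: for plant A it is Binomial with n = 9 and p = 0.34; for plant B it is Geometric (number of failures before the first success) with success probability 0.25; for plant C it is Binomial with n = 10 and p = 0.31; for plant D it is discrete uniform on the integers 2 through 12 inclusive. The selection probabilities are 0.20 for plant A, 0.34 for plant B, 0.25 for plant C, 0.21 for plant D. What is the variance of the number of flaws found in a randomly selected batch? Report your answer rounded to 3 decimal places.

9.713

Per component, A: μ=3.06, E[X²]=11.3832; B: μ=3, E[X²]=21; C: μ=3.1, E[X²]=11.749; D: μ=7, E[X²]=59.
E[X] = 0.2·3.06 + 0.34·3 + 0.25·3.1 + 0.21·7 = 3.877.
E[X²] = 0.2·11.3832 + 0.34·21 + 0.25·11.749 + 0.21·59 = 24.7439.
Var(X) = E[X²] − (E[X])² = 24.7439 − 15.0311 = 9.71276.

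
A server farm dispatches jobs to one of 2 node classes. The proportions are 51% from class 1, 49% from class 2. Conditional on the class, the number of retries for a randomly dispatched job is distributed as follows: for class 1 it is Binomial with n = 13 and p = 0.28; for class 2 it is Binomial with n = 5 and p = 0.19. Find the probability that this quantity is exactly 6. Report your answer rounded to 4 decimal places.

Conditional on each class, P(X = 6): 1: 0.0829455; 2: 0.
By total probability, P(X = 6) = 0.51·0.0829455 + 0.49·0 = 0.0423022.

0.0423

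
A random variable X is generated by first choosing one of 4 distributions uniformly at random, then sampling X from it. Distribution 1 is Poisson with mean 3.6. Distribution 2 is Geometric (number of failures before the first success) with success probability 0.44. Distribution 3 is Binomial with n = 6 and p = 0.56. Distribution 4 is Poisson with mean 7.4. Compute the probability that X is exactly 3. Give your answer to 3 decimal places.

Conditional on each component, P(X = 3): 1: 0.212469; 2: 0.077271; 3: 0.299193; 4: 0.0412824.
By total probability, P(X = 3) = 0.25·0.212469 + 0.25·0.077271 + 0.25·0.299193 + 0.25·0.0412824 = 0.157554.

0.158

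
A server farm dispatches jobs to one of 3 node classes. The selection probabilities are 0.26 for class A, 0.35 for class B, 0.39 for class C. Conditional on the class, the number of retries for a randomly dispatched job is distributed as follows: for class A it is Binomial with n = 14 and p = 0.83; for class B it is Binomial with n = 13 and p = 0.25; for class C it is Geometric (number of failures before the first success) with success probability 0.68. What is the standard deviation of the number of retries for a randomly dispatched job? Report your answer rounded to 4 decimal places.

4.6552

Per component, A: μ=11.62, E[X²]=137; B: μ=3.25, E[X²]=13; C: μ=0.470588, E[X²]=0.913495.
E[X] = 0.26·11.62 + 0.35·3.25 + 0.39·0.470588 = 4.34223.
E[X²] = 0.26·137 + 0.35·13 + 0.39·0.913495 = 40.5262.
Var(X) = E[X²] − (E[X])² = 40.5262 − 18.855 = 21.6713.
SD(X) = √21.6713 = 4.65524.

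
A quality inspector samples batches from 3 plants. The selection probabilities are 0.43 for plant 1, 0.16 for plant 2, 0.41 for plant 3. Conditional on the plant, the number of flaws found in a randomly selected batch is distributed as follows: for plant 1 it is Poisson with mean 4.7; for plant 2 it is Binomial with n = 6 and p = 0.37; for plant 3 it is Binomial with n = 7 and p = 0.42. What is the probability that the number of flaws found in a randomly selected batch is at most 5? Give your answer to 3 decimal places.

Conditional on each plant, P(X ≤ 5): 1: 0.668438; 2: 0.997434; 3: 0.975409.
By total probability, P(X ≤ 5) = 0.43·0.668438 + 0.16·0.997434 + 0.41·0.975409 = 0.846936.

0.847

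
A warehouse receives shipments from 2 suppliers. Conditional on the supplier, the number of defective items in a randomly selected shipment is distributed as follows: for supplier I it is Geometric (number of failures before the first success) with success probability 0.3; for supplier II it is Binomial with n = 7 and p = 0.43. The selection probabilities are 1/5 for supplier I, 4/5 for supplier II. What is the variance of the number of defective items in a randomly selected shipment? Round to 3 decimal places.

Per component, I: μ=2.33333, E[X²]=13.2222; II: μ=3.01, E[X²]=10.7758.
E[X] = 0.2·2.33333 + 0.8·3.01 = 2.87467.
E[X²] = 0.2·13.2222 + 0.8·10.7758 = 11.2651.
Var(X) = E[X²] − (E[X])² = 11.2651 − 8.26371 = 3.00138.

3.001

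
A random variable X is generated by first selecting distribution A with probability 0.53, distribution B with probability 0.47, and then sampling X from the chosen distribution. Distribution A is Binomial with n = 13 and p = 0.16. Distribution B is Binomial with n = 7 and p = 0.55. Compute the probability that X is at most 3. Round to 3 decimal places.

Conditional on each component, P(X ≤ 3): A: 0.858611; B: 0.391712.
By total probability, P(X ≤ 3) = 0.53·0.858611 + 0.47·0.391712 = 0.639169.

0.639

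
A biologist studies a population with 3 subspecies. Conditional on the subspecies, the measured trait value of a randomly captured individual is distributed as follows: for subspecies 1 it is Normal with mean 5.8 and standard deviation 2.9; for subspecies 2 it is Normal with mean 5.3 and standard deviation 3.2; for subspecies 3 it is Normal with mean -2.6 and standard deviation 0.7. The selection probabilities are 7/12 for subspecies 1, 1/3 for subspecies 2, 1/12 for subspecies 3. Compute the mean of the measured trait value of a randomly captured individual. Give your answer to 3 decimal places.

Component means — 1: 5.8; 2: 5.3; 3: -2.6.
E[X] = 0.583333·5.8 + 0.333333·5.3 + 0.0833333·-2.6 = 4.93333.

4.933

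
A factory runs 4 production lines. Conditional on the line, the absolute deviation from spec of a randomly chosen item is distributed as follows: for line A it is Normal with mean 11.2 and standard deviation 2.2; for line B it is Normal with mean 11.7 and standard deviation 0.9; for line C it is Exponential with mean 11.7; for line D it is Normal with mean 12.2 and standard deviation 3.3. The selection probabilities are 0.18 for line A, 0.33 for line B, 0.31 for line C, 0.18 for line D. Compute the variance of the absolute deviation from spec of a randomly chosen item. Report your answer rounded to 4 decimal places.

Per component, A: μ=11.2, E[X²]=130.28; B: μ=11.7, E[X²]=137.7; C: μ=11.7, E[X²]=273.78; D: μ=12.2, E[X²]=159.73.
E[X] = 0.18·11.2 + 0.33·11.7 + 0.31·11.7 + 0.18·12.2 = 11.7.
E[X²] = 0.18·130.28 + 0.33·137.7 + 0.31·273.78 + 0.18·159.73 = 182.515.
Var(X) = E[X²] − (E[X])² = 182.515 − 136.89 = 45.6246.

45.6246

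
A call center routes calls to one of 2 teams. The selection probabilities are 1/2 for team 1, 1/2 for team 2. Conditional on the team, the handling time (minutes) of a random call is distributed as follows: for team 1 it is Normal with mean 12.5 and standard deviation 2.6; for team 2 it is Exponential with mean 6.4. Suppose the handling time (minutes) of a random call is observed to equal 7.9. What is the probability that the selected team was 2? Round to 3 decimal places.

0.586

Likelihoods f(7.9 | ·): 1: 0.0320795; 2: 0.0454713.
Posterior ∝ prior × likelihood. Numerator for 2: 0.5·0.0454713 = 0.0227357.
Normalizing constant: 0.5·0.0320795 + 0.5·0.0454713 = 0.0387754.
P(2 | observation) = 0.0227357 / 0.0387754 = 0.586342.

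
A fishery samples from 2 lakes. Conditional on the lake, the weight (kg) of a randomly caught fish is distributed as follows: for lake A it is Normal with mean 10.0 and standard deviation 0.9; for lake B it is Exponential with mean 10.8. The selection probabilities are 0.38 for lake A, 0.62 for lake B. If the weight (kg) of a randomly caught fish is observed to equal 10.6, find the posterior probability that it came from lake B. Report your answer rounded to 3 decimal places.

Likelihoods f(10.6 | ·): A: 0.354942; B: 0.0346996.
Posterior ∝ prior × likelihood. Numerator for B: 0.62·0.0346996 = 0.0215137.
Normalizing constant: 0.38·0.354942 + 0.62·0.0346996 = 0.156392.
P(B | observation) = 0.0215137 / 0.156392 = 0.137563.

0.138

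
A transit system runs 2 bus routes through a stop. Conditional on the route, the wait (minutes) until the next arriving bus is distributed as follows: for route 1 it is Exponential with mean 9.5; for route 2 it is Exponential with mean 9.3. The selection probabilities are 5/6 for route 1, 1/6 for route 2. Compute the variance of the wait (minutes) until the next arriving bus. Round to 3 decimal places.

89.629

Per component, 1: μ=9.5, E[X²]=180.5; 2: μ=9.3, E[X²]=172.98.
E[X] = 0.833333·9.5 + 0.166667·9.3 = 9.46667.
E[X²] = 0.833333·180.5 + 0.166667·172.98 = 179.247.
Var(X) = E[X²] − (E[X])² = 179.247 − 89.6178 = 89.6289.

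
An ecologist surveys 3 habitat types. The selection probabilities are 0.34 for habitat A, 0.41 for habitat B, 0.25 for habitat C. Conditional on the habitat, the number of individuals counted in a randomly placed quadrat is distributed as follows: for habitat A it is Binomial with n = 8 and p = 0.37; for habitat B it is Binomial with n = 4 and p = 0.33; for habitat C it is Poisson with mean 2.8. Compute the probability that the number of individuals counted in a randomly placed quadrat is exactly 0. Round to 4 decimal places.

0.1063

Conditional on each habitat, P(X = 0): A: 0.0248156; B: 0.201511; C: 0.0608101.
By total probability, P(X = 0) = 0.34·0.0248156 + 0.41·0.201511 + 0.25·0.0608101 = 0.106259.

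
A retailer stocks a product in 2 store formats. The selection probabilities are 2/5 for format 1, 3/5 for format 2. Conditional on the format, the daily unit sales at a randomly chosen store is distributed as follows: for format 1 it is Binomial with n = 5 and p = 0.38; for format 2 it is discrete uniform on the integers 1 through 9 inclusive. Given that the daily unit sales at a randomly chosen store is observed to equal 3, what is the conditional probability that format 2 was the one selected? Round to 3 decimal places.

0.441

Likelihoods P(X=3 | ·): 1: 0.210928; 2: 0.111111.
Posterior ∝ prior × likelihood. Numerator for 2: 0.6·0.111111 = 0.0666667.
Normalizing constant: 0.4·0.210928 + 0.6·0.111111 = 0.151038.
P(2 | observation) = 0.0666667 / 0.151038 = 0.44139.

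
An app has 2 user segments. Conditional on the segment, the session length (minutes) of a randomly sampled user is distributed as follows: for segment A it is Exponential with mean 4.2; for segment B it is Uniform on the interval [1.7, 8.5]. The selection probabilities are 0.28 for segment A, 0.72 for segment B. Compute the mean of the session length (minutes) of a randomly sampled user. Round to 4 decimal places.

Component means — A: 4.2; B: 5.1.
E[X] = 0.28·4.2 + 0.72·5.1 = 4.848.

4.8480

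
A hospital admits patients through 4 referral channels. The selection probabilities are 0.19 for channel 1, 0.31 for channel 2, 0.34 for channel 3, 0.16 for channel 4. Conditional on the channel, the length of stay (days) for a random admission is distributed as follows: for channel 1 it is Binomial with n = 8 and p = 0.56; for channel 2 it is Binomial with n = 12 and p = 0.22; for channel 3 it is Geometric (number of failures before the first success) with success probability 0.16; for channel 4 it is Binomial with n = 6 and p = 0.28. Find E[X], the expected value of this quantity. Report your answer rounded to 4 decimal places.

Component means — 1: 4.48; 2: 2.64; 3: 5.25; 4: 1.68.
E[X] = 0.19·4.48 + 0.31·2.64 + 0.34·5.25 + 0.16·1.68 = 3.7234.

3.7234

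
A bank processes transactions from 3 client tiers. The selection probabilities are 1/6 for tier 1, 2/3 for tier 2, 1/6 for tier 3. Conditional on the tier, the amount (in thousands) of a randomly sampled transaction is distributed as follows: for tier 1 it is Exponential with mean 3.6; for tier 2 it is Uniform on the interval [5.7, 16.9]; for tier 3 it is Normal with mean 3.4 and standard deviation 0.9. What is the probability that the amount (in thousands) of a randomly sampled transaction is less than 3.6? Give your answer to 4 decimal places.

Conditional on each tier, P(X < 3.6): 1: 0.632121; 2: 0; 3: 0.58793.
By total probability, P(X < 3.6) = 0.166667·0.632121 + 0.666667·0 + 0.166667·0.58793 = 0.203342.

0.2033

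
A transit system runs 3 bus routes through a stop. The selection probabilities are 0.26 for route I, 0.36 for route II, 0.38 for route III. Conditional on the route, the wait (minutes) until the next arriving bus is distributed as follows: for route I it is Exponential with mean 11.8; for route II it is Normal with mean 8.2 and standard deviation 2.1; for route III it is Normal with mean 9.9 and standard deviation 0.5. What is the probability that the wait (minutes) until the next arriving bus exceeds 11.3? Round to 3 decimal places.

0.126

Conditional on each route, P(X > 11.3): I: 0.383803; II: 0.0699464; III: 0.00255513.
By total probability, P(X > 11.3) = 0.26·0.383803 + 0.36·0.0699464 + 0.38·0.00255513 = 0.12594.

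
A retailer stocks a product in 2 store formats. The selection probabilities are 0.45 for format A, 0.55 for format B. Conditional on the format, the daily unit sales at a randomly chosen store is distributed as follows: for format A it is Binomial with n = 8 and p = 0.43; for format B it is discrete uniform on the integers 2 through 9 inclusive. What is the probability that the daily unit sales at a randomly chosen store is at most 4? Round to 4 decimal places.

0.5557

Conditional on each format, P(X ≤ 4): A: 0.77647; B: 0.375.
By total probability, P(X ≤ 4) = 0.45·0.77647 + 0.55·0.375 = 0.555661.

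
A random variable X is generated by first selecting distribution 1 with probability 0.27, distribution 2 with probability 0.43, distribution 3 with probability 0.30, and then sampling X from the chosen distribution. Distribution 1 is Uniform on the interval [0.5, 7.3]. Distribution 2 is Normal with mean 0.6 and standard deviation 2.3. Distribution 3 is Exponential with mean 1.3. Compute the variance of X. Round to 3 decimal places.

5.697

Per component, 1: μ=3.9, E[X²]=19.0633; 2: μ=0.6, E[X²]=5.65; 3: μ=1.3, E[X²]=3.38.
E[X] = 0.27·3.9 + 0.43·0.6 + 0.3·1.3 = 1.701.
E[X²] = 0.27·19.0633 + 0.43·5.65 + 0.3·3.38 = 8.5906.
Var(X) = E[X²] − (E[X])² = 8.5906 − 2.8934 = 5.6972.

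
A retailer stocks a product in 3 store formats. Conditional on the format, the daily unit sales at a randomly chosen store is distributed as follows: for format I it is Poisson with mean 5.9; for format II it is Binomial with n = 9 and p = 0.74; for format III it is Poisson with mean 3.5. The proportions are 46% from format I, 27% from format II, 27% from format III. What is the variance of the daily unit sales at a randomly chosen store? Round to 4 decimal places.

Per component, I: μ=5.9, E[X²]=40.71; II: μ=6.66, E[X²]=46.0872; III: μ=3.5, E[X²]=15.75.
E[X] = 0.46·5.9 + 0.27·6.66 + 0.27·3.5 = 5.4572.
E[X²] = 0.46·40.71 + 0.27·46.0872 + 0.27·15.75 = 35.4226.
Var(X) = E[X²] − (E[X])² = 35.4226 − 29.781 = 5.64161.

5.6416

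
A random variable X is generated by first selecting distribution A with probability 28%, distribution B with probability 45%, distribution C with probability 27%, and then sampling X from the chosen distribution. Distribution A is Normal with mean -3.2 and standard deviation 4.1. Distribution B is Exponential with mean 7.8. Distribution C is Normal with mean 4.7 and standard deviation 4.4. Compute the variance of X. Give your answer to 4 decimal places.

Per component, A: μ=-3.2, E[X²]=27.05; B: μ=7.8, E[X²]=121.68; C: μ=4.7, E[X²]=41.45.
E[X] = 0.28·-3.2 + 0.45·7.8 + 0.27·4.7 = 3.883.
E[X²] = 0.28·27.05 + 0.45·121.68 + 0.27·41.45 = 73.5215.
Var(X) = E[X²] − (E[X])² = 73.5215 − 15.0777 = 58.4438.

58.4438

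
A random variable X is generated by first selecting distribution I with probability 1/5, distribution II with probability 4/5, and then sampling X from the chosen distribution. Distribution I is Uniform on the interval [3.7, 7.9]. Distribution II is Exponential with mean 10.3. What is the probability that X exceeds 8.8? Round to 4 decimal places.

Conditional on each component, P(X > 8.8): I: 0; II: 0.425552.
By total probability, P(X > 8.8) = 0.2·0 + 0.8·0.425552 = 0.340441.

0.3404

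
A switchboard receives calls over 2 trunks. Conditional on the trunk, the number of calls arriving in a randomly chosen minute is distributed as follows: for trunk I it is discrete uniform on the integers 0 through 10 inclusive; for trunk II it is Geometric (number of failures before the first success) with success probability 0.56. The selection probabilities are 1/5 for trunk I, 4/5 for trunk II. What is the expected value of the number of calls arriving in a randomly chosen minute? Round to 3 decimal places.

1.629

Component means — I: 5; II: 0.785714.
E[X] = 0.2·5 + 0.8·0.785714 = 1.62857.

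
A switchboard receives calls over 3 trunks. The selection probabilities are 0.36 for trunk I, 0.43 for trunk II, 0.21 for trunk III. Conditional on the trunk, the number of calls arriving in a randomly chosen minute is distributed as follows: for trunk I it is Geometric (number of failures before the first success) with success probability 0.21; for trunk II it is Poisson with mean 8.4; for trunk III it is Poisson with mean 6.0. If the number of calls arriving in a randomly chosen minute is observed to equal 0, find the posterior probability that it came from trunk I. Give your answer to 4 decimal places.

Likelihoods P(X=0 | ·): I: 0.21; II: 0.000224867; III: 0.00247875.
Posterior ∝ prior × likelihood. Numerator for I: 0.36·0.21 = 0.0756.
Normalizing constant: 0.36·0.21 + 0.43·0.000224867 + 0.21·0.00247875 = 0.0762172.
P(I | observation) = 0.0756 / 0.0762172 = 0.991902.

0.9919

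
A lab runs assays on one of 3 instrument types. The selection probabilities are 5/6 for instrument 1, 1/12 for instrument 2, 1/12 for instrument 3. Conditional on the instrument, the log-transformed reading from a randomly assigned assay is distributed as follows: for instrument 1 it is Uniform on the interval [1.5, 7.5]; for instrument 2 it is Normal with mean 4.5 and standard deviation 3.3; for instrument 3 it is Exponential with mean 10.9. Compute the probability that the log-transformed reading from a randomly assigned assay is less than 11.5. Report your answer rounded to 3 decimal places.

0.970

Conditional on each instrument, P(X < 11.5): 1: 1; 2: 0.983048; 3: 0.651824.
By total probability, P(X < 11.5) = 0.833333·1 + 0.0833333·0.983048 + 0.0833333·0.651824 = 0.969573.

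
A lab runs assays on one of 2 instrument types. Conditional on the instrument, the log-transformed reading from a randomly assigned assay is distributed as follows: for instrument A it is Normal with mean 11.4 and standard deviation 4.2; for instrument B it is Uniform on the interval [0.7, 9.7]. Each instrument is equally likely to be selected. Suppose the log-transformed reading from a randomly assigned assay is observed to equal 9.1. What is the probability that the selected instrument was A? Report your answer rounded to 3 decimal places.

Likelihoods f(9.1 | ·): A: 0.0817601; B: 0.111111.
Posterior ∝ prior × likelihood. Numerator for A: 0.5·0.0817601 = 0.04088.
Normalizing constant: 0.5·0.0817601 + 0.5·0.111111 = 0.0964356.
P(A | observation) = 0.04088 / 0.0964356 = 0.42391.

0.424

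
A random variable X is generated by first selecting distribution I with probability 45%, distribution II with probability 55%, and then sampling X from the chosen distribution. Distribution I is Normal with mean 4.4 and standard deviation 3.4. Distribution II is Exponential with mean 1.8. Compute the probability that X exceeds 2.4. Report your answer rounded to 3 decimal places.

Conditional on each component, P(X > 2.4): I: 0.721813; II: 0.263597.
By total probability, P(X > 2.4) = 0.45·0.721813 + 0.55·0.263597 = 0.469794.

0.470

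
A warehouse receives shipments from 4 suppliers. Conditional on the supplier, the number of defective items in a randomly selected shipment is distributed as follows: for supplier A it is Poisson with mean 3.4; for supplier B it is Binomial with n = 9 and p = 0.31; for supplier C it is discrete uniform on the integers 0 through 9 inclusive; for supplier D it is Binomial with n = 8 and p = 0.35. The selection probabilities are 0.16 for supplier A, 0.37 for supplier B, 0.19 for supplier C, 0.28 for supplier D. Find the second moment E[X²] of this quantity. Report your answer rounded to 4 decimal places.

For each component E[X²] = Var + (mean)², giving A: 14.96; B: 9.7092; C: 28.5; D: 9.66.
Overall E[X²] = 0.16·14.96 + 0.37·9.7092 + 0.19·28.5 + 0.28·9.66 = 14.1058.

14.1058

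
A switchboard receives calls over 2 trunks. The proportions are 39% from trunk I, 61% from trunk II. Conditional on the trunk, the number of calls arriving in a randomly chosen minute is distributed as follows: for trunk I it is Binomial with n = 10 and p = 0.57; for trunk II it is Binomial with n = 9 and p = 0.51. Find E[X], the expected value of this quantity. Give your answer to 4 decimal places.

5.0229

Component means — I: 5.7; II: 4.59.
E[X] = 0.39·5.7 + 0.61·4.59 = 5.0229.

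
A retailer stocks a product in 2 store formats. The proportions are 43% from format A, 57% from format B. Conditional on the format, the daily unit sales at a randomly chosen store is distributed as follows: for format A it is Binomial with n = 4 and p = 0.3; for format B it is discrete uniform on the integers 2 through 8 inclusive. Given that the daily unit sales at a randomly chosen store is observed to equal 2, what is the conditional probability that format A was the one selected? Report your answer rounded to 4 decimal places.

0.5829

Likelihoods P(X=2 | ·): A: 0.2646; B: 0.142857.
Posterior ∝ prior × likelihood. Numerator for A: 0.43·0.2646 = 0.113778.
Normalizing constant: 0.43·0.2646 + 0.57·0.142857 = 0.195207.
P(A | observation) = 0.113778 / 0.195207 = 0.582859.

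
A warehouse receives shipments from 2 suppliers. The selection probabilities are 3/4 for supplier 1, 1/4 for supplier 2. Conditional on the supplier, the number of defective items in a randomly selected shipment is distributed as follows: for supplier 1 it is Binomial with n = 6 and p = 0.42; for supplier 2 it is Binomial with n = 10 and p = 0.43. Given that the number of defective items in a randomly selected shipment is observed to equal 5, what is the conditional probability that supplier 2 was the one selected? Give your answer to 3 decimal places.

Likelihoods P(X=5 | ·): 1: 0.0454805; 2: 0.222904.
Posterior ∝ prior × likelihood. Numerator for 2: 0.25·0.222904 = 0.0557259.
Normalizing constant: 0.75·0.0454805 + 0.25·0.222904 = 0.0898363.
P(2 | observation) = 0.0557259 / 0.0898363 = 0.620305.

0.620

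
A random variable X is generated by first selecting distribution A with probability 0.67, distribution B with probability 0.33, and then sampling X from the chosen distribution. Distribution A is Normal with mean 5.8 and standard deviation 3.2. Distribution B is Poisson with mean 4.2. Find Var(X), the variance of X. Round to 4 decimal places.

Per component, A: μ=5.8, E[X²]=43.88; B: μ=4.2, E[X²]=21.84.
E[X] = 0.67·5.8 + 0.33·4.2 = 5.272.
E[X²] = 0.67·43.88 + 0.33·21.84 = 36.6068.
Var(X) = E[X²] − (E[X])² = 36.6068 − 27.794 = 8.81282.

8.8128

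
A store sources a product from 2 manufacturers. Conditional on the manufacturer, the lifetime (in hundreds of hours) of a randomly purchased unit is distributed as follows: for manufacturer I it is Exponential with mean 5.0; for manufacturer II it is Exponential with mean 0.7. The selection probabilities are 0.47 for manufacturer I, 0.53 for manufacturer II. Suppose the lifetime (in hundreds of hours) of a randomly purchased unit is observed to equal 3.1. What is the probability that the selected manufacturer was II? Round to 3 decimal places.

0.152

Likelihoods f(3.1 | ·): I: 0.107589; II: 0.017045.
Posterior ∝ prior × likelihood. Numerator for II: 0.53·0.017045 = 0.00903387.
Normalizing constant: 0.47·0.107589 + 0.53·0.017045 = 0.0596006.
P(II | observation) = 0.00903387 / 0.0596006 = 0.151573.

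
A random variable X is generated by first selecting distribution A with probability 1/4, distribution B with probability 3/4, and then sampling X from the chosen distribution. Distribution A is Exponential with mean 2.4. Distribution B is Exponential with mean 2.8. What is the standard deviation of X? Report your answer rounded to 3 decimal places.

2.711

Per component, A: μ=2.4, E[X²]=11.52; B: μ=2.8, E[X²]=15.68.
E[X] = 0.25·2.4 + 0.75·2.8 = 2.7.
E[X²] = 0.25·11.52 + 0.75·15.68 = 14.64.
Var(X) = E[X²] − (E[X])² = 14.64 − 7.29 = 7.35.
SD(X) = √7.35 = 2.71109.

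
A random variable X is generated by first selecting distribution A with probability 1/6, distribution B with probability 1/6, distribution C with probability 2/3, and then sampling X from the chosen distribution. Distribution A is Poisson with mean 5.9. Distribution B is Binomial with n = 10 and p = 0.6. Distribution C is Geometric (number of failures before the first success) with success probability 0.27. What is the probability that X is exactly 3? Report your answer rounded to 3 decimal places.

Conditional on each component, P(X = 3): A: 0.0937707; B: 0.0424673; C: 0.105035.
By total probability, P(X = 3) = 0.166667·0.0937707 + 0.166667·0.0424673 + 0.666667·0.105035 = 0.0927294.

0.093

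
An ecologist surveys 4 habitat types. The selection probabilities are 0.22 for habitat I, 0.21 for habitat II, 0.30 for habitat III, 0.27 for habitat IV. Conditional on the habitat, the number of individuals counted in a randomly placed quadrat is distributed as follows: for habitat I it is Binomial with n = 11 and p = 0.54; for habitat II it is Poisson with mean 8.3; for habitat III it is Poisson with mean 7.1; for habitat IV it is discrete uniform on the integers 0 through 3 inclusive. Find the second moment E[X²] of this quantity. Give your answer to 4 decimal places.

For each component E[X²] = Var + (mean)², giving I: 38.016; II: 77.19; III: 57.51; IV: 3.5.
Overall E[X²] = 0.22·38.016 + 0.21·77.19 + 0.3·57.51 + 0.27·3.5 = 42.7714.

42.7714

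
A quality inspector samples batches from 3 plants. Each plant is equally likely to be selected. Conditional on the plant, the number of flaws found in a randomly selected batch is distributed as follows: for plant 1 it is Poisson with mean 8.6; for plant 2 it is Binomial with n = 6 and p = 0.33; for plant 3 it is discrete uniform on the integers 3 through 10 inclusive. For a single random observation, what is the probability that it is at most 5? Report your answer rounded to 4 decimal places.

Conditional on each plant, P(X ≤ 5): 1: 0.142228; 2: 0.998709; 3: 0.375.
By total probability, P(X ≤ 5) = 0.333333·0.142228 + 0.333333·0.998709 + 0.333333·0.375 = 0.505312.

0.5053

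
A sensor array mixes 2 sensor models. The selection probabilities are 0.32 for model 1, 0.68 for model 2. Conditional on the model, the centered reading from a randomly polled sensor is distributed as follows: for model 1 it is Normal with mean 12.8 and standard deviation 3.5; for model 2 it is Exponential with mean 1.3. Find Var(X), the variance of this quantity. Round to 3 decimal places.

Per component, 1: μ=12.8, E[X²]=176.09; 2: μ=1.3, E[X²]=3.38.
E[X] = 0.32·12.8 + 0.68·1.3 = 4.98.
E[X²] = 0.32·176.09 + 0.68·3.38 = 58.6472.
Var(X) = E[X²] − (E[X])² = 58.6472 − 24.8004 = 33.8468.

33.847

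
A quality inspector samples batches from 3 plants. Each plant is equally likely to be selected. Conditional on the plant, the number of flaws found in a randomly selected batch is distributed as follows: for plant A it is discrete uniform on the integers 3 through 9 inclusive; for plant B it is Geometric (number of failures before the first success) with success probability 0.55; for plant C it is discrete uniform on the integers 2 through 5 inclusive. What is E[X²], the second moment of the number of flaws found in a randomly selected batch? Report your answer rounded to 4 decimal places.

For each component E[X²] = Var + (mean)², giving A: 40; B: 2.15702; C: 13.5.
Overall E[X²] = 0.333333·40 + 0.333333·2.15702 + 0.333333·13.5 = 18.5523.

18.5523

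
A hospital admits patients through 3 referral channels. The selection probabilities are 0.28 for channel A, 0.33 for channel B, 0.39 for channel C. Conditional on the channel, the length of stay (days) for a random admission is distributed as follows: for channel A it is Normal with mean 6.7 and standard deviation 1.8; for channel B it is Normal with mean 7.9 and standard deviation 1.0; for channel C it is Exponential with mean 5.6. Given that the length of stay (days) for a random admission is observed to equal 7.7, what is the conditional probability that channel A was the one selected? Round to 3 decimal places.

0.266

Likelihoods f(7.7 | ·): A: 0.18994; B: 0.391043; C: 0.0451499.
Posterior ∝ prior × likelihood. Numerator for A: 0.28·0.18994 = 0.0531832.
Normalizing constant: 0.28·0.18994 + 0.33·0.391043 + 0.39·0.0451499 = 0.199836.
P(A | observation) = 0.0531832 / 0.199836 = 0.266135.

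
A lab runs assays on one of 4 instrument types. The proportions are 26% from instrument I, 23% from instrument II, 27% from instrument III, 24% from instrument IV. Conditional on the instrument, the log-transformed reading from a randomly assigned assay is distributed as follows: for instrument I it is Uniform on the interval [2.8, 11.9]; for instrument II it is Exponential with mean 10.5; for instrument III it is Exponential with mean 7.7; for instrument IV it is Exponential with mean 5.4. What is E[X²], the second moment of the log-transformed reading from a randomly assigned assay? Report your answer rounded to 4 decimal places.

For each component E[X²] = Var + (mean)², giving I: 60.9233; II: 220.5; III: 118.58; IV: 58.32.
Overall E[X²] = 0.26·60.9233 + 0.23·220.5 + 0.27·118.58 + 0.24·58.32 = 112.568.

112.5685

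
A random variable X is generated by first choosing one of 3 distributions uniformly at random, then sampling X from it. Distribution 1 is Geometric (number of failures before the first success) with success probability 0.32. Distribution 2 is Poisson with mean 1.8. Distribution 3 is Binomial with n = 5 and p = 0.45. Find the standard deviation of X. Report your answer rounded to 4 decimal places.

1.8061

Per component, 1: μ=2.125, E[X²]=11.1562; 2: μ=1.8, E[X²]=5.04; 3: μ=2.25, E[X²]=6.3.
E[X] = 0.333333·2.125 + 0.333333·1.8 + 0.333333·2.25 = 2.05833.
E[X²] = 0.333333·11.1562 + 0.333333·5.04 + 0.333333·6.3 = 7.49875.
Var(X) = E[X²] − (E[X])² = 7.49875 − 4.23674 = 3.26201.
SD(X) = √3.26201 = 1.8061.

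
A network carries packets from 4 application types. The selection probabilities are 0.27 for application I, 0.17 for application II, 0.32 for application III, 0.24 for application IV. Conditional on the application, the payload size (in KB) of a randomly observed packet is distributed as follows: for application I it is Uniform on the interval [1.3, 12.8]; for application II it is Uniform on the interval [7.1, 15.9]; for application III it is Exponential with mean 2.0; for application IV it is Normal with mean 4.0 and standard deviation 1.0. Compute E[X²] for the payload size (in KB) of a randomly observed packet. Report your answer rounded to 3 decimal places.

46.615

For each component E[X²] = Var + (mean)², giving I: 60.7233; II: 138.703; III: 8; IV: 17.
Overall E[X²] = 0.27·60.7233 + 0.17·138.703 + 0.32·8 + 0.24·17 = 46.6149.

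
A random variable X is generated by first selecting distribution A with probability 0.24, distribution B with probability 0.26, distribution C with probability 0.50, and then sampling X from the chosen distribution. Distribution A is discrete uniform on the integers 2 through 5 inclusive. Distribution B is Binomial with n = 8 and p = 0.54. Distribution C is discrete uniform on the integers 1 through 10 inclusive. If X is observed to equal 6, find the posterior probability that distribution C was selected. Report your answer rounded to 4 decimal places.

0.5669

Likelihoods P(X=6 | ·): A: 0; B: 0.146905; C: 0.1.
Posterior ∝ prior × likelihood. Numerator for C: 0.5·0.1 = 0.05.
Normalizing constant: 0.24·0 + 0.26·0.146905 + 0.5·0.1 = 0.0881953.
P(C | observation) = 0.05 / 0.0881953 = 0.566924.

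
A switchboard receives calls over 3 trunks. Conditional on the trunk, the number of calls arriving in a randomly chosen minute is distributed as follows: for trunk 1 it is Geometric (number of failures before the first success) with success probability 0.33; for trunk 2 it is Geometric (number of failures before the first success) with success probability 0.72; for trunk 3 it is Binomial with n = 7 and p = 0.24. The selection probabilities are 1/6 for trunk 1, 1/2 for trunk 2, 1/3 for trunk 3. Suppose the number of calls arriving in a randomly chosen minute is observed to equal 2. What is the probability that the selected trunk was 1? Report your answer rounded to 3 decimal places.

Likelihoods P(X=2 | ·): 1: 0.148137; 2: 0.056448; 3: 0.306697.
Posterior ∝ prior × likelihood. Numerator for 1: 0.166667·0.148137 = 0.0246895.
Normalizing constant: 0.166667·0.148137 + 0.5·0.056448 + 0.333333·0.306697 = 0.155146.
P(1 | observation) = 0.0246895 / 0.155146 = 0.159137.

0.159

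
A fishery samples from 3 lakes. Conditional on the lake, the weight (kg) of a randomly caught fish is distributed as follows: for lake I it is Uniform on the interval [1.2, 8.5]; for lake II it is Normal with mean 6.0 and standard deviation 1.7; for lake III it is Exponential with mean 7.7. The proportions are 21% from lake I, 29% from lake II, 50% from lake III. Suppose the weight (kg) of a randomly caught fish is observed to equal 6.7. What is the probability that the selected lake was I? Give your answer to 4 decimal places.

Likelihoods f(6.7 | ·): I: 0.136986; II: 0.215598; III: 0.0544022.
Posterior ∝ prior × likelihood. Numerator for I: 0.21·0.136986 = 0.0287671.
Normalizing constant: 0.21·0.136986 + 0.29·0.215598 + 0.5·0.0544022 = 0.118492.
P(I | observation) = 0.0287671 / 0.118492 = 0.242778.

0.2428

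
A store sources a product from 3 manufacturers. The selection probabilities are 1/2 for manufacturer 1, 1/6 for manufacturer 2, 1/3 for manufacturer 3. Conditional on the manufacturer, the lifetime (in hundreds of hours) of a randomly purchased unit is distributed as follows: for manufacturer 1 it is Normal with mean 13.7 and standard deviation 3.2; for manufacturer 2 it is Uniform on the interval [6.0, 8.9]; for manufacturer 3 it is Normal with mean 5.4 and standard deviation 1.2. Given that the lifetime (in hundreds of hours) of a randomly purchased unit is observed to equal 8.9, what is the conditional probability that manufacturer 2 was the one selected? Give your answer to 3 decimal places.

Likelihoods f(8.9 | ·): 1: 0.0404742; 2: 0.344828; 3: 0.00472573.
Posterior ∝ prior × likelihood. Numerator for 2: 0.166667·0.344828 = 0.0574713.
Normalizing constant: 0.5·0.0404742 + 0.166667·0.344828 + 0.333333·0.00472573 = 0.0792836.
P(2 | observation) = 0.0574713 / 0.0792836 = 0.724882.

0.725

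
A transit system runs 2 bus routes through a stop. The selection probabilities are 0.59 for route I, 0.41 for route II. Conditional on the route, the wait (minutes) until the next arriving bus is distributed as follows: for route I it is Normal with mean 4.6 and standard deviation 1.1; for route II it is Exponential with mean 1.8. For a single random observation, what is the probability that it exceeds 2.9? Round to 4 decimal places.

0.6358

Conditional on each route, P(X > 2.9): I: 0.938882; II: 0.199666.
By total probability, P(X > 2.9) = 0.59·0.938882 + 0.41·0.199666 = 0.635803.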